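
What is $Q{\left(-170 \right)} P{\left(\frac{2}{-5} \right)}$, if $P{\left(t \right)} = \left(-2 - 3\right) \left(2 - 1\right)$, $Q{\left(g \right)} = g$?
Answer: $850$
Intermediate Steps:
$P{\left(t \right)} = -5$ ($P{\left(t \right)} = \left(-5\right) 1 = -5$)
$Q{\left(-170 \right)} P{\left(\frac{2}{-5} \right)} = \left(-170\right) \left(-5\right) = 850$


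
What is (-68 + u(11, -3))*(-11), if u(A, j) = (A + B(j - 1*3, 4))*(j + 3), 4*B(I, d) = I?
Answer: 748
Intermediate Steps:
B(I, d) = I/4
u(A, j) = (3 + j)*(-¾ + A + j/4) (u(A, j) = (A + (j - 1*3)/4)*(j + 3) = (A + (j - 3)/4)*(3 + j) = (A + (-3 + j)/4)*(3 + j) = (A + (-¾ + j/4))*(3 + j) = (-¾ + A + j/4)*(3 + j) = (3 + j)*(-¾ + A + j/4))
(-68 + u(11, -3))*(-11) = (-68 + (-9/4 + 3*11 + (¼)*(-3)² + 11*(-3)))*(-11) = (-68 + (-9/4 + 33 + (¼)*9 - 33))*(-11) = (-68 + (-9/4 + 33 + 9/4 - 33))*(-11) = (-68 + 0)*(-11) = -68*(-11) = 748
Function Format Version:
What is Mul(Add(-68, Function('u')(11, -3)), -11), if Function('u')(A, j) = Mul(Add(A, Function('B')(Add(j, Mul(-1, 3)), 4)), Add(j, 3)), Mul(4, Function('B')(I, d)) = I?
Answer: 748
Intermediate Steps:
Function('B')(I, d) = Mul(Rational(1, 4), I)
Function('u')(A, j) = Mul(Add(3, j), Add(Rational(-3, 4), A, Mul(Rational(1, 4), j))) (Function('u')(A, j) = Mul(Add(A, Mul(Rational(1, 4), Add(j, Mul(-1, 3)))), Add(j, 3)) = Mul(Add(A, Mul(Rational(1, 4), Add(j, -3))), Add(3, j)) = Mul(Add(A, Mul(Rational(1, 4), Add(-3, j))), Add(3, j)) = Mul(Add(A, Add(Rational(-3, 4), Mul(Rational(1, 4), j))), Add(3, j)) = Mul(Add(Rational(-3, 4), A, Mul(Rational(1, 4), j)), Add(3, j)) = Mul(Add(3, j), Add(Rational(-3, 4), A, Mul(Rational(1, 4), j))))
Mul(Add(-68, Function('u')(11, -3)), -11) = Mul(Add(-68, Add(Rational(-9, 4), Mul(3, 11), Mul(Rational(1, 4), Pow(-3, 2)), Mul(11, -3))), -11) = Mul(Add(-68, Add(Rational(-9, 4), 33, Mul(Rational(1, 4), 9), -33)), -11) = Mul(Add(-68, Add(Rational(-9, 4), 33, Rational(9, 4), -33)), -11) = Mul(Add(-68, 0), -11) = Mul(-68, -11) = 748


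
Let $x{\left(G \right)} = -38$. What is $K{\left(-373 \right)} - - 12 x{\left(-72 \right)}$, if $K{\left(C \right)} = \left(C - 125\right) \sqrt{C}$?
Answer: $-456 - 498 i \sqrt{373} \approx -456.0 - 9618.0 i$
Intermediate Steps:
$K{\left(C \right)} = \sqrt{C} \left(-125 + C\right)$ ($K{\left(C \right)} = \left(C - 125\right) \sqrt{C} = \left(-125 + C\right) \sqrt{C} = \sqrt{C} \left(-125 + C\right)$)
$K{\left(-373 \right)} - - 12 x{\left(-72 \right)} = \sqrt{-373} \left(-125 - 373\right) - \left(-12\right) \left(-38\right) = i \sqrt{373} \left(-498\right) - 456 = - 498 i \sqrt{373} - 456 = -456 - 498 i \sqrt{373}$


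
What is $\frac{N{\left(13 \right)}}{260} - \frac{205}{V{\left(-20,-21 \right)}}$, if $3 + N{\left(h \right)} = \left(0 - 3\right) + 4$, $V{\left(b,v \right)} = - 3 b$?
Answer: $- \frac{2671}{780} \approx -3.4244$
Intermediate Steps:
$N{\left(h \right)} = -2$ ($N{\left(h \right)} = -3 + \left(\left(0 - 3\right) + 4\right) = -3 + \left(-3 + 4\right) = -3 + 1 = -2$)
$\frac{N{\left(13 \right)}}{260} - \frac{205}{V{\left(-20,-21 \right)}} = - \frac{2}{260} - \frac{205}{\left(-3\right) \left(-20\right)} = \left(-2\right) \frac{1}{260} - \frac{205}{60} = - \frac{1}{130} - \frac{41}{12} = - \frac{2671}{780}$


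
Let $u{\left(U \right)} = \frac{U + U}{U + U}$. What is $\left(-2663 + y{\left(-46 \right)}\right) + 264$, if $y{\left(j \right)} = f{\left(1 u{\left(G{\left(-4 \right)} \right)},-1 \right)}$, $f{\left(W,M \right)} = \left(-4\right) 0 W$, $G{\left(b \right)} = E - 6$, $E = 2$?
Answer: $-2399$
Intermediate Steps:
$G{\left(b \right)} = -4$ ($G{\left(b \right)} = 2 - 6 = -4$)
$u{\left(U \right)} = 1$ ($u{\left(U \right)} = \frac{2 U}{2 U} = 2 U \frac{1}{2 U} = 1$)
$f{\left(W,M \right)} = 0$ ($f{\left(W,M \right)} = 0 W = 0$)
$y{\left(j \right)} = 0$
$\left(-2663 + y{\left(-46 \right)}\right) + 264 = \left(-2663 + 0\right) + 264 = -2663 + 264 = -2399$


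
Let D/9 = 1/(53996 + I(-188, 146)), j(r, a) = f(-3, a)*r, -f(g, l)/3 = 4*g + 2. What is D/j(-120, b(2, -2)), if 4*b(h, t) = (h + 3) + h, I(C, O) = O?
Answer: -1/21656800 ≈ -4.6175e-8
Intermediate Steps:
f(g, l) = -6 - 12*g (f(g, l) = -3*(4*g + 2) = -3*(2 + 4*g) = -6 - 12*g)
b(h, t) = 3/4 + h/2 (b(h, t) = ((h + 3) + h)/4 = ((3 + h) + h)/4 = (3 + 2*h)/4 = 3/4 + h/2)
j(r, a) = 30*r (j(r, a) = (-6 - 12*(-3))*r = (-6 + 36)*r = 30*r)
D = 9/54142 (D = 9/(53996 + 146) = 9/54142 ≈ 0.00016623)
D/j(-120, b(2, -2)) = 9/(54142*((30*(-120)))) = (9/54142)/(-3600) = (9/54142)*(-1/3600) = -1/21656800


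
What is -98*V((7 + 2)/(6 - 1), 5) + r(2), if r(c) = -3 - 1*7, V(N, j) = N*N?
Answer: -8188/25 ≈ -327.52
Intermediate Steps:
V(N, j) = N²
r(c) = -10 (r(c) = -3 - 7 = -10)
-98*V((7 + 2)/(6 - 1), 5) + r(2) = -98*(7 + 2)²/(6 - 1)² - 10 = -98*(9/5)² - 10 = -98*81/25 - 10 = -7938/25 - 10 = -8188/25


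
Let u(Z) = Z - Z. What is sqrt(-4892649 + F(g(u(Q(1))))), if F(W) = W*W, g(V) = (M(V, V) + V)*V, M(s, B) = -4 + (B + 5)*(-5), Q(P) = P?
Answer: I*sqrt(4892649) ≈ 2211.9*I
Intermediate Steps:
u(Z) = 0
M(s, B) = -29 - 5*B (M(s, B) = -4 + (5 + B)*(-5) = -4 + (-25 - 5*B) = -29 - 5*B)
g(V) = V*(-29 - 4*V) (g(V) = ((-29 - 5*V) + V)*V = (-29 - 4*V)*V = V*(-29 - 4*V))
F(W) = W**2
sqrt(-4892649 + F(g(u(Q(1))))) = sqrt(-4892649 + (-1*0*(29 + 4*0))**2) = sqrt(-4892649 + (-1*0*(29 + 0))**2) = sqrt(-4892649 + (-1*0*29)**2) = sqrt(-4892649 + 0**2) = sqrt(-4892649 + 0) = sqrt(-4892649) = I*sqrt(4892649)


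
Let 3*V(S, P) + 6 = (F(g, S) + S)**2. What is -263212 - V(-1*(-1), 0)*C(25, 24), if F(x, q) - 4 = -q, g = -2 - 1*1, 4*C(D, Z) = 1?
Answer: -1579277/6 ≈ -2.6321e+5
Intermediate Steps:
C(D, Z) = 1/4 (C(D, Z) = (1/4)*1 = 1/4)
g = -3 (g = -2 - 1 = -3)
F(x, q) = 4 - q
V(S, P) = 10/3 (V(S, P) = -2 + ((4 - S) + S)**2/3 = -2 + (1/3)*4**2 = -2 + (1/3)*16 = -2 + 16/3 = 10/3)
-263212 - V(-1*(-1), 0)*C(25, 24) = -263212 - 10/(3*4) = -263212 - 1*5/6 = -263212 - 5/6 = -1579277/6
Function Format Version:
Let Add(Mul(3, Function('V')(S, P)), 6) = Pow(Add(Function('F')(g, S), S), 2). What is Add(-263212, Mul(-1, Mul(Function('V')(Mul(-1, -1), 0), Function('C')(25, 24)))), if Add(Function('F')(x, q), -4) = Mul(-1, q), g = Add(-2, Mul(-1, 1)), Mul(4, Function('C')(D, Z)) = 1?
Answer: Rational(-1579277, 6) ≈ -2.6321e+5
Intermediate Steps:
Function('C')(D, Z) = Rational(1, 4) (Function('C')(D, Z) = Mul(Rational(1, 4), 1) = Rational(1, 4))
g = -3 (g = Add(-2, -1) = -3)
Function('F')(x, q) = Add(4, Mul(-1, q))
Function('V')(S, P) = Rational(10, 3) (Function('V')(S, P) = Add(-2, Mul(Rational(1, 3), Pow(Add(Add(4, Mul(-1, S)), S), 2))) = Add(-2, Mul(Rational(1, 3), Pow(4, 2))) = Add(-2, Mul(Rational(1, 3), 16)) = Add(-2, Rational(16, 3)) = Rational(10, 3))
Add(-263212, Mul(-1, Mul(Function('V')(Mul(-1, -1), 0), Function('C')(25, 24)))) = Add(-263212, Mul(-1, Mul(Rational(10, 3), Rational(1, 4)))) = Add(-263212, Mul(-1, Rational(5, 6))) = Add(-263212, Rational(-5, 6)) = Rational(-1579277, 6)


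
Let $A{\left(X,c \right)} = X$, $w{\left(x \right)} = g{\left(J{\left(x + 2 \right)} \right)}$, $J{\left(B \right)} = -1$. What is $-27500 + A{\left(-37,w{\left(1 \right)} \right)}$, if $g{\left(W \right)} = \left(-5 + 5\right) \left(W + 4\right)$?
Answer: $-27537$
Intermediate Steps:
$g{\left(W \right)} = 0$ ($g{\left(W \right)} = 0 \left(4 + W\right) = 0$)
$w{\left(x \right)} = 0$
$-27500 + A{\left(-37,w{\left(1 \right)} \right)} = -27500 - 37 = -27537$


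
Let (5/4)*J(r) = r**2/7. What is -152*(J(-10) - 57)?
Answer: 48488/7 ≈ 6926.9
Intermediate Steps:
J(r) = 4*r**2/35 (J(r) = 4*(r**2/7)/5 = 4*r**2/35)
-152*(J(-10) - 57) = -152*((4/35)*(-10)**2 - 57) = -152*((4/35)*100 - 57) = -152*(80/7 - 57) = -152*(-319/7) = 48488/7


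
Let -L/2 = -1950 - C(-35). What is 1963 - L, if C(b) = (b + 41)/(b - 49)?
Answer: -13558/7 ≈ -1936.9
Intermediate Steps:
C(b) = (41 + b)/(-49 + b)
L = 27299/7 (L = -2*(-1950 - (41 - 35)/(-49 - 35)) = -2*(-1950 - 6/(-84)) = -2*(-1950 - (-1)*6/84) = -2*(-1950 - 1*(-1/14)) = -2*(-1950 + 1/14) = -2*(-27299/14) = 27299/7 ≈ 3899.9)
1963 - L = 1963 - 1*27299/7 = 1963 - 27299/7 = -13558/7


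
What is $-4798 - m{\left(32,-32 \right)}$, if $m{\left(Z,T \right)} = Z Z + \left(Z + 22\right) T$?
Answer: $-4094$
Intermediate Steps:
$m{\left(Z,T \right)} = Z^{2} + T \left(22 + Z\right)$ ($m{\left(Z,T \right)} = Z^{2} + \left(22 + Z\right) T = Z^{2} + T \left(22 + Z\right)$)
$-4798 - m{\left(32,-32 \right)} = -4798 - \left(32^{2} + 22 \left(-32\right) - 1024\right) = -4798 - \left(1024 - 704 - 1024\right) = -4798 - -704 = -4798 + 704 = -4094$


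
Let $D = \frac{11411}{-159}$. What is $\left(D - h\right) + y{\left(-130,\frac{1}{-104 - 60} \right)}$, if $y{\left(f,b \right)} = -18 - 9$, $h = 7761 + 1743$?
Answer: $- \frac{1526840}{159} \approx -9602.8$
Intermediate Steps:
$h = 9504$
$y{\left(f,b \right)} = -27$ ($y{\left(f,b \right)} = -18 - 9 = -27$)
$D = - \frac{11411}{159}$ ($D = 11411 \left(- \frac{1}{159}\right) = - \frac{11411}{159} \approx -71.767$)
$\left(D - h\right) + y{\left(-130,\frac{1}{-104 - 60} \right)} = \left(- \frac{11411}{159} - 9504\right) - 27 = - \frac{1522547}{159} - 27 = - \frac{1526840}{159}$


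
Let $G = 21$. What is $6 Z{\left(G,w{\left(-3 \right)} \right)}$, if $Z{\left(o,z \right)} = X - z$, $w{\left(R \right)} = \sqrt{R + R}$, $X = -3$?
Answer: $-18 - 6 i \sqrt{6} \approx -18.0 - 14.697 i$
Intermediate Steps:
$w{\left(R \right)} = \sqrt{2} \sqrt{R}$ ($w{\left(R \right)} = \sqrt{2 R} = \sqrt{2} \sqrt{R}$)
$Z{\left(o,z \right)} = -3 - z$
$6 Z{\left(G,w{\left(-3 \right)} \right)} = 6 \left(-3 - \sqrt{2} \sqrt{-3}\right) = 6 \left(-3 - \sqrt{2} i \sqrt{3}\right) = 6 \left(-3 - i \sqrt{6}\right) = -18 - 6 i \sqrt{6}$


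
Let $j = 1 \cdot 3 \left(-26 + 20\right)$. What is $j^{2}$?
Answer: $324$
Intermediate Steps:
$j = -18$ ($j = 3 \left(-6\right) = -18$)
$j^{2} = \left(-18\right)^{2} = 324$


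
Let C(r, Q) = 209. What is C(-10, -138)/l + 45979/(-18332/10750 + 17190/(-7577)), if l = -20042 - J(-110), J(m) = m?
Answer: -848269541018027/73316705496 ≈ -11570.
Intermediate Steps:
l = -19932 (l = -20042 - 1*(-110) = -20042 + 110 = -19932)
C(-10, -138)/l + 45979/(-18332/10750 + 17190/(-7577)) = 209/(-19932) + 45979/(-18332/10750 + 17190/(-7577)) = 209*(-1/19932) + 45979/(-18332*1/10750 + 17190*(-1/7577)) = -19/1812 + 45979/(-9166/5375 - 17190/7577) = -19/1812 + 45979/(-161847032/40726375) = -19/1812 + 45979*(-40726375/161847032) = -19/1812 - 1872557996125/161847032 = -848269541018027/73316705496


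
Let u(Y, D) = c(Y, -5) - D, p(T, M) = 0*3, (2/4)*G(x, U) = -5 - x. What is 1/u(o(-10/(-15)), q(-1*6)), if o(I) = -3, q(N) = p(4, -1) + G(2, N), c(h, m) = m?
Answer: 1/9 ≈ 0.11111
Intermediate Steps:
G(x, U) = -10 - 2*x (G(x, U) = 2*(-5 - x) = -10 - 2*x)
p(T, M) = 0
q(N) = -14 (q(N) = 0 + (-10 - 2*2) = 0 + (-10 - 4) = 0 - 14 = -14)
u(Y, D) = -5 - D
1/u(o(-10/(-15)), q(-1*6)) = 1/(-5 - 1*(-14)) = 1/(-5 + 14) = 1/9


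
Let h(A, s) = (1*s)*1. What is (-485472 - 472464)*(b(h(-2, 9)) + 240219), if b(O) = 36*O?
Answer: -230424799248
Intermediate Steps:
h(A, s) = s (h(A, s) = s*1 = s)
(-485472 - 472464)*(b(h(-2, 9)) + 240219) = (-485472 - 472464)*(36*9 + 240219) = -957936*(324 + 240219) = -957936*240543 = -230424799248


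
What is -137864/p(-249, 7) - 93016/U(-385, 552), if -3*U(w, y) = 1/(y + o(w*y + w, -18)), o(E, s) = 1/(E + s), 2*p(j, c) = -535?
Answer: 17546714100159544/113913805 ≈ 1.5403e+8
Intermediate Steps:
p(j, c) = -535/2 (p(j, c) = (½)*(-535) = -535/2)
U(w, y) = -1/(3*(y + 1/(-18 + w + w*y))) (U(w, y) = -1/(3*(y + 1/((w*y + w) - 18))) = -1/(3*(y + 1/((w + w*y) - 18))) = -1/(3*(y + 1/(-18 + w + w*y))))
-137864/p(-249, 7) - 93016/U(-385, 552) = -137864/(-535/2) - 93016*3*(1 + 552*(-18 - 385*(1 + 552)))/(18 - 1*(-385)*(1 + 552)) = -137864*(-2/535) - 93016*3*(1 + 552*(-18 - 385*553))/(18 - 1*(-385)*553) = 275728/535 - 93016*3*(1 + 552*(-18 - 212905))/(18 + 212905) = 275728/535 - 93016/((⅓)*212923/(1 + 552*(-212923))) = 275728/535 - 93016/((⅓)*212923/(1 - 117533496)) = 275728/535 - 93016/((⅓)*212923/(-117533495)) = 275728/535 - 93016/((⅓)*(-1/117533495)*212923) = 275728/535 - 93016/(-212923/352600485) = 275728/535 - 93016*(-352600485/212923) = 275728/535 + 32797486712760/212923 = 17546714100159544/113913805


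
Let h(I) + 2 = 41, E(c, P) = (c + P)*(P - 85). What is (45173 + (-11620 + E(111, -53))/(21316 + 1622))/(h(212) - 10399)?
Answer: -103615865/23763768 ≈ -4.3602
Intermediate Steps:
E(c, P) = (-85 + P)*(P + c) (E(c, P) = (P + c)*(-85 + P) = (-85 + P)*(P + c))
h(I) = 39 (h(I) = -2 + 41 = 39)
(45173 + (-11620 + E(111, -53))/(21316 + 1622))/(h(212) - 10399) = (45173 + (-11620 + ((-53)**2 - 85*(-53) - 85*111 - 53*111))/(21316 + 1622))/(39 - 10399) = (45173 + (-11620 + (2809 + 4505 - 9435 - 5883))/22938)/(-10360) = (45173 + (-11620 - 8004)*(1/22938))*(-1/10360) = (45173 - 19624*1/22938)*(-1/10360) = (45173 - 9812/11469)*(-1/10360) = (518079325/11469)*(-1/10360) = -103615865/23763768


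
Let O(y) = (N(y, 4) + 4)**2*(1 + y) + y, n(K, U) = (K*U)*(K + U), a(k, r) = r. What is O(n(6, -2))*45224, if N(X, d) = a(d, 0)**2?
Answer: -36179200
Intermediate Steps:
N(X, d) = 0 (N(X, d) = 0**2 = 0)
n(K, U) = K*U*(K + U)
O(y) = 16 + 17*y (O(y) = (0 + 4)**2*(1 + y) + y = 4**2*(1 + y) + y = 16*(1 + y) + y = (16 + 16*y) + y = 16 + 17*y)
O(n(6, -2))*45224 = (16 + 17*(6*(-2)*(6 - 2)))*45224 = (16 + 17*(6*(-2)*4))*45224 = (16 + 17*(-48))*45224 = (16 - 816)*45224 = -800*45224 = -36179200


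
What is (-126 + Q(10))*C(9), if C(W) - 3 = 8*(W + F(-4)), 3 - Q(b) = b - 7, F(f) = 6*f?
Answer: 14742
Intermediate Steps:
Q(b) = 10 - b (Q(b) = 3 - (b - 7) = 3 - (-7 + b) = 3 + (7 - b) = 10 - b)
C(W) = -189 + 8*W (C(W) = 3 + 8*(W + 6*(-4)) = 3 + 8*(W - 24) = 3 + 8*(-24 + W) = 3 + (-192 + 8*W) = -189 + 8*W)
(-126 + Q(10))*C(9) = (-126 + (10 - 1*10))*(-189 + 8*9) = (-126 + (10 - 10))*(-189 + 72) = (-126 + 0)*(-117) = -126*(-117) = 14742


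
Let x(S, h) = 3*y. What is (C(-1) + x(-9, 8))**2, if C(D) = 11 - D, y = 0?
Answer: 144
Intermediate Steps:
x(S, h) = 0 (x(S, h) = 3*0 = 0)
(C(-1) + x(-9, 8))**2 = ((11 - 1*(-1)) + 0)**2 = ((11 + 1) + 0)**2 = (12 + 0)**2 = 12**2 = 144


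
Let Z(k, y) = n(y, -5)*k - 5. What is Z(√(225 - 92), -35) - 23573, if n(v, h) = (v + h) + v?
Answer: -23578 - 75*√133 ≈ -24443.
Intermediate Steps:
n(v, h) = h + 2*v (n(v, h) = (h + v) + v = h + 2*v)
Z(k, y) = -5 + k*(-5 + 2*y) (Z(k, y) = (-5 + 2*y)*k - 5 = k*(-5 + 2*y) - 5 = -5 + k*(-5 + 2*y))
Z(√(225 - 92), -35) - 23573 = (-5 + √(225 - 92)*(-5 + 2*(-35))) - 23573 = (-5 + √133*(-5 - 70)) - 23573 = (-5 + √133*(-75)) - 23573 = (-5 - 75*√133) - 23573 = -23578 - 75*√133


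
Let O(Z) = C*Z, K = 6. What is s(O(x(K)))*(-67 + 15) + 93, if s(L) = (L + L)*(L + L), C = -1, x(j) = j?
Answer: -7395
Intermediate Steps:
O(Z) = -Z
s(L) = 4*L² (s(L) = (2*L)*(2*L) = 4*L²)
s(O(x(K)))*(-67 + 15) + 93 = (4*(-1*6)²)*(-67 + 15) + 93 = (4*(-6)²)*(-52) + 93 = (4*36)*(-52) + 93 = 144*(-52) + 93 = -7488 + 93 = -7395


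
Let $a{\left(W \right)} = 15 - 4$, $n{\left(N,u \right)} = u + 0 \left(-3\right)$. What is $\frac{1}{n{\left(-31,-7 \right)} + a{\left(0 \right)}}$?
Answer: $\frac{1}{4} \approx 0.25$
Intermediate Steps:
$n{\left(N,u \right)} = u$ ($n{\left(N,u \right)} = u + 0 = u$)
$a{\left(W \right)} = 11$ ($a{\left(W \right)} = 15 - 4 = 11$)
$\frac{1}{n{\left(-31,-7 \right)} + a{\left(0 \right)}} = \frac{1}{-7 + 11} = \frac{1}{4}$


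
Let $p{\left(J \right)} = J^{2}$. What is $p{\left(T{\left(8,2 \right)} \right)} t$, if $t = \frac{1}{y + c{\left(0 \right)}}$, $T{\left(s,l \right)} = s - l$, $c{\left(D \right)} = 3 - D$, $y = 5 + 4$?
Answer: $3$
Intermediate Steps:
$y = 9$
$t = \frac{1}{12}$ ($t = \frac{1}{9 + \left(3 - 0\right)} = \frac{1}{9 + \left(3 + 0\right)} = \frac{1}{9 + 3} = \frac{1}{12} \approx 0.083333$)
$p{\left(T{\left(8,2 \right)} \right)} t = \left(8 - 2\right)^{2} \cdot \frac{1}{12} = 6^{2} \cdot \frac{1}{12} = 36 \cdot \frac{1}{12} = 3$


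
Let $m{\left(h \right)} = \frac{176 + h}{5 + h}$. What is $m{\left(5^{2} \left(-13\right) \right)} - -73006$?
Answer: $\frac{23362069}{320} \approx 73007.0$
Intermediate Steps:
$m{\left(h \right)} = \frac{176 + h}{5 + h}$
$m{\left(5^{2} \left(-13\right) \right)} - -73006 = \frac{176 + 5^{2} \left(-13\right)}{5 + 5^{2} \left(-13\right)} - -73006 = \frac{176 + 25 \left(-13\right)}{5 + 25 \left(-13\right)} + 73006 = \frac{176 - 325}{5 - 325} + 73006 = \frac{1}{-320} \left(-149\right) + 73006 = \left(- \frac{1}{320}\right) \left(-149\right) + 73006 = \frac{149}{320} + 73006 = \frac{23362069}{320}$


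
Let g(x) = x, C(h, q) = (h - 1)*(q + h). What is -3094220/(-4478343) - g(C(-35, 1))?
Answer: -5478397612/4478343 ≈ -1223.3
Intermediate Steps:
C(h, q) = (-1 + h)*(h + q)
-3094220/(-4478343) - g(C(-35, 1)) = -3094220/(-4478343) - ((-35)² - 1*(-35) - 1*1 - 35*1) = -3094220*(-1/4478343) - (1225 + 35 - 1 - 35) = 3094220/4478343 - 1*1224 = 3094220/4478343 - 1224 = -5478397612/4478343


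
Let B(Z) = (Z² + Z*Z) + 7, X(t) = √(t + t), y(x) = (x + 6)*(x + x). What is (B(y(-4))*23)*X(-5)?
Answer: 11937*I*√10 ≈ 37748.0*I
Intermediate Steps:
y(x) = 2*x*(6 + x) (y(x) = (6 + x)*(2*x) = 2*x*(6 + x))
X(t) = √2*√t (X(t) = √(2*t) = √2*√t)
B(Z) = 7 + 2*Z² (B(Z) = (Z² + Z²) + 7 = 2*Z² + 7 = 7 + 2*Z²)
(B(y(-4))*23)*X(-5) = ((7 + 2*(2*(-4)*(6 - 4))²)*23)*(√2*√(-5)) = ((7 + 2*(2*(-4)*2)²)*23)*(√2*(I*√5)) = ((7 + 2*(-16)²)*23)*(I*√10) = ((7 + 2*256)*23)*(I*√10) = ((7 + 512)*23)*(I*√10) = (519*23)*(I*√10) = 11937*(I*√10) = 11937*I*√10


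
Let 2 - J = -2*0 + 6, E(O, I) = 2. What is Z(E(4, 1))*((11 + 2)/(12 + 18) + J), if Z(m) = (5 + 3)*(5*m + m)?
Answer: -1712/5 ≈ -342.40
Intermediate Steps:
Z(m) = 48*m (Z(m) = 8*(6*m) = 48*m)
J = -4 (J = 2 - (-2*0 + 6) = 2 - (0 + 6) = 2 - 1*6 = 2 - 6 = -4)
Z(E(4, 1))*((11 + 2)/(12 + 18) + J) = (48*2)*((11 + 2)/(12 + 18) - 4) = 96*(13/30 - 4) = 96*(-107/30) = -1712/5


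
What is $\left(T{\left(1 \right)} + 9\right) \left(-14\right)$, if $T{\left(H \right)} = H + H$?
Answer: $-154$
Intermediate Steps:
$T{\left(H \right)} = 2 H$
$\left(T{\left(1 \right)} + 9\right) \left(-14\right) = \left(2 \cdot 1 + 9\right) \left(-14\right) = \left(2 + 9\right) \left(-14\right) = 11 \left(-14\right) = -154$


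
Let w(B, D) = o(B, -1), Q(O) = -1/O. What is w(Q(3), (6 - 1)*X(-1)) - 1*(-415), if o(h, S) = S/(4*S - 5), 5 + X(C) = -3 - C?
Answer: 3736/9 ≈ 415.11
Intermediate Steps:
X(C) = -8 - C (X(C) = -5 + (-3 - C) = -8 - C)
o(h, S) = S/(-5 + 4*S)
w(B, D) = ⅑ (w(B, D) = -1/(-5 + 4*(-1)) = -1/(-5 - 4) = -1/(-9) = -1*(-⅑) = ⅑)
w(Q(3), (6 - 1)*X(-1)) - 1*(-415) = ⅑ - 1*(-415) = ⅑ + 415 = 3736/9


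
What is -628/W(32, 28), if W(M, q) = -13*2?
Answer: 314/13 ≈ 24.154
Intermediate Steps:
W(M, q) = -26
-628/W(32, 28) = -628/(-26) = -628*(-1/26) = 314/13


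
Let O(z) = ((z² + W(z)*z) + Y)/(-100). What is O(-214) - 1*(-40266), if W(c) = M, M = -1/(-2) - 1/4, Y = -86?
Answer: 7961887/200 ≈ 39809.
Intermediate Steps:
M = ¼ (M = -1*(-½) - 1*¼ = ½ - ¼ = ¼ ≈ 0.25000)
W(c) = ¼
O(z) = 43/50 - z²/100 - z/400 (O(z) = ((z² + z/4) - 86)/(-100) = (-86 + z² + z/4)*(-1/100) = 43/50 - z²/100 - z/400)
O(-214) - 1*(-40266) = (43/50 - 1/100*(-214)² - 1/400*(-214)) - 1*(-40266) = (43/50 - 1/100*45796 + 107/200) + 40266 = (43/50 - 11449/25 + 107/200) + 40266 = -91313/200 + 40266 = 7961887/200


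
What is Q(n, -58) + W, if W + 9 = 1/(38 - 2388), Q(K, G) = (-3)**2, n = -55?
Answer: -1/2350 ≈ -0.00042553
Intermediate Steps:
Q(K, G) = 9
W = -21151/2350 (W = -9 + 1/(38 - 2388) = -9 + 1/(-2350) = -9 - 1/2350 = -21151/2350 ≈ -9.0004)
Q(n, -58) + W = 9 - 21151/2350 = -1/2350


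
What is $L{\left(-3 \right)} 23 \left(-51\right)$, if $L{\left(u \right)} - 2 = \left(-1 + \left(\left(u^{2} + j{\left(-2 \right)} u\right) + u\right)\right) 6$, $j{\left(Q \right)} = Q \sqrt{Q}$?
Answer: $-37536 - 42228 i \sqrt{2} \approx -37536.0 - 59719.0 i$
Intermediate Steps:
$j{\left(Q \right)} = Q^{\frac{3}{2}}$
$L{\left(u \right)} = -4 + 6 u + 6 u^{2} - 12 i u \sqrt{2}$ ($L{\left(u \right)} = 2 + \left(-1 + \left(\left(u^{2} + \left(-2\right)^{\frac{3}{2}} u\right) + u\right)\right) 6 = 2 + \left(-1 + \left(\left(u^{2} + - 2 i \sqrt{2} u\right) + u\right)\right) 6 = 2 + \left(-1 + \left(\left(u^{2} - 2 i u \sqrt{2}\right) + u\right)\right) 6 = 2 + \left(-1 + \left(u + u^{2} - 2 i u \sqrt{2}\right)\right) 6 = 2 + \left(-1 + u + u^{2} - 2 i u \sqrt{2}\right) 6 = 2 + \left(-6 + 6 u + 6 u^{2} - 12 i u \sqrt{2}\right) = -4 + 6 u + 6 u^{2} - 12 i u \sqrt{2}$)
$L{\left(-3 \right)} 23 \left(-51\right) = \left(-4 + 6 \left(-3\right) + 6 \left(-3\right)^{2} - 12 i \left(-3\right) \sqrt{2}\right) 23 \left(-51\right) = \left(-4 - 18 + 6 \cdot 9 + 36 i \sqrt{2}\right) \left(-1173\right) = \left(-4 - 18 + 54 + 36 i \sqrt{2}\right) \left(-1173\right) = \left(32 + 36 i \sqrt{2}\right) \left(-1173\right) = -37536 - 42228 i \sqrt{2}$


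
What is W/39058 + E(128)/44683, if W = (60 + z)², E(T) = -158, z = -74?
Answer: 1293352/872614307 ≈ 0.0014822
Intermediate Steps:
W = 196 (W = (60 - 74)² = (-14)² = 196)
W/39058 + E(128)/44683 = 196/39058 - 158/44683 = 196*(1/39058) - 158*1/44683 = 98/19529 - 158/44683 = 1293352/872614307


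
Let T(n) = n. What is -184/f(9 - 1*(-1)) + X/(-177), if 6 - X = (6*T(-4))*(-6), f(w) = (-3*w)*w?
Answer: 6164/4425 ≈ 1.3930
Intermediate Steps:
f(w) = -3*w²
X = -138 (X = 6 - 6*(-4)*(-6) = 6 - (-24)*(-6) = 6 - 1*144 = 6 - 144 = -138)
-184/f(9 - 1*(-1)) + X/(-177) = -184*(-1/(3*(9 - 1*(-1))²)) - 138/(-177) = -184*(-1/(3*(9 + 1)²)) - 138*(-1/177) = -184/((-3*10²)) + 46/59 = -184/((-3*100)) + 46/59 = -184/(-300) + 46/59 = -184*(-1/300) + 46/59 = 46/75 + 46/59 = 6164/4425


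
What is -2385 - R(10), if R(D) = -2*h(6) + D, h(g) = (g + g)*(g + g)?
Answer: -2107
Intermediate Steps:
h(g) = 4*g² (h(g) = (2*g)*(2*g) = 4*g²)
R(D) = -288 + D (R(D) = -8*6² + D = -8*36 + D = -2*144 + D = -288 + D)
-2385 - R(10) = -2385 - (-288 + 10) = -2385 - 1*(-278) = -2385 + 278 = -2107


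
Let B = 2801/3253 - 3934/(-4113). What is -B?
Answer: -24317815/13379589 ≈ -1.8175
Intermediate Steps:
B = 24317815/13379589 (B = 2801*(1/3253) - 3934*(-1/4113) = 2801/3253 + 3934/4113 = 24317815/13379589 ≈ 1.8175)
-B = -1*24317815/13379589 = -24317815/13379589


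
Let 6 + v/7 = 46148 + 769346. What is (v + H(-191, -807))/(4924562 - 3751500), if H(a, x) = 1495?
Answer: 5709911/1173062 ≈ 4.8675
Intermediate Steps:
v = 5708416 (v = -42 + 7*(46148 + 769346) = -42 + 7*815494 = -42 + 5708458 = 5708416)
(v + H(-191, -807))/(4924562 - 3751500) = (5708416 + 1495)/(4924562 - 3751500) = 5709911/1173062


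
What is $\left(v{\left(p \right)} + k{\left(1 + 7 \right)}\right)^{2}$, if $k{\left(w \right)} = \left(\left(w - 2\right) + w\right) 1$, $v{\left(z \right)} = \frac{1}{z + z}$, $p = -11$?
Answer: $\frac{94249}{484} \approx 194.73$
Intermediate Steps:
$v{\left(z \right)} = \frac{1}{2 z}$
$k{\left(w \right)} = -2 + 2 w$ ($k{\left(w \right)} = \left(\left(-2 + w\right) + w\right) 1 = \left(-2 + 2 w\right) 1 = -2 + 2 w$)
$\left(v{\left(p \right)} + k{\left(1 + 7 \right)}\right)^{2} = \left(\frac{1}{2 \left(-11\right)} - \left(2 - 2 \left(1 + 7\right)\right)\right)^{2} = \left(\frac{1}{2} \left(- \frac{1}{11}\right) + \left(-2 + 2 \cdot 8\right)\right)^{2} = \left(- \frac{1}{22} + \left(-2 + 16\right)\right)^{2} = \left(- \frac{1}{22} + 14\right)^{2} = \left(\frac{307}{22}\right)^{2} = \frac{94249}{484}$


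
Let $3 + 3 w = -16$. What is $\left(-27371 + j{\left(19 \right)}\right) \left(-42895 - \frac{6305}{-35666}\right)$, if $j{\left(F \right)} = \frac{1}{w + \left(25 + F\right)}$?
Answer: $\frac{2365908686601900}{2015129} \approx 1.1741 \cdot 10^{9}$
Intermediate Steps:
$w = - \frac{19}{3}$ ($w = -1 + \frac{1}{3} \left(-16\right) = -1 - \frac{16}{3} = - \frac{19}{3} \approx -6.3333$)
$j{\left(F \right)} = \frac{1}{\frac{56}{3} + F}$ ($j{\left(F \right)} = \frac{1}{- \frac{19}{3} + \left(25 + F\right)} = \frac{1}{\frac{56}{3} + F}$)
$\left(-27371 + j{\left(19 \right)}\right) \left(-42895 - \frac{6305}{-35666}\right) = \left(-27371 + \frac{3}{56 + 3 \cdot 19}\right) \left(-42895 - \frac{6305}{-35666}\right) = \left(-27371 + \frac{3}{56 + 57}\right) \left(-42895 - - \frac{6305}{35666}\right) = \left(-27371 + \frac{3}{113}\right) \left(-42895 + \frac{6305}{35666}\right) = \left(-27371 + 3 \cdot \frac{1}{113}\right) \left(- \frac{1529886765}{35666}\right) = \left(-27371 + \frac{3}{113}\right) \left(- \frac{1529886765}{35666}\right) = \left(- \frac{3092920}{113}\right) \left(- \frac{1529886765}{35666}\right) = \frac{2365908686601900}{2015129}$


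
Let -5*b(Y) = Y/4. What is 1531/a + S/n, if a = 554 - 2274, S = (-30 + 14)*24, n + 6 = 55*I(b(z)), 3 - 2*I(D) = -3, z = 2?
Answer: -301303/91160 ≈ -3.3052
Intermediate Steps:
b(Y) = -Y/20 (b(Y) = -Y/(5*4) = -Y/20)
I(D) = 3 (I(D) = 3/2 - ½*(-3) = 3/2 + 3/2 = 3)
n = 159 (n = -6 + 55*3 = -6 + 165 = 159)
S = -384 (S = -16*24 = -384)
a = -1720
1531/a + S/n = 1531/(-1720) - 384/159 = 1531*(-1/1720) - 384*1/159 = -1531/1720 - 128/53 = -301303/91160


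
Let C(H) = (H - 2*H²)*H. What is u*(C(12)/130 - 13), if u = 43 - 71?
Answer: 70028/65 ≈ 1077.4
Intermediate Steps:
C(H) = H*(H - 2*H²)
u = -28
u*(C(12)/130 - 13) = -28*((12²*(1 - 2*12))/130 - 13) = -28*((144*(1 - 24))*(1/130) - 13) = -28*((144*(-23))*(1/130) - 13) = -28*(-3312*1/130 - 13) = -28*(-1656/65 - 13) = -28*(-2501/65) = 70028/65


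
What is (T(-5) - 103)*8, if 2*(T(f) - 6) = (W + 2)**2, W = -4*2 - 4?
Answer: -376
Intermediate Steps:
W = -12 (W = -8 - 4 = -12)
T(f) = 56 (T(f) = 6 + (-12 + 2)**2/2 = 6 + (1/2)*(-10)**2 = 6 + (1/2)*100 = 6 + 50 = 56)
(T(-5) - 103)*8 = (56 - 103)*8 = -47*8 = -376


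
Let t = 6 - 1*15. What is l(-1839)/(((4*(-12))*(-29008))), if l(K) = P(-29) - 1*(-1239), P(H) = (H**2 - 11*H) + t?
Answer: 1195/696192 ≈ 0.0017165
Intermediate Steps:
t = -9 (t = 6 - 15 = -9)
P(H) = -9 + H**2 - 11*H (P(H) = (H**2 - 11*H) - 9 = -9 + H**2 - 11*H)
l(K) = 2390 (l(K) = (-9 + (-29)**2 - 11*(-29)) - 1*(-1239) = (-9 + 841 + 319) + 1239 = 1151 + 1239 = 2390)
l(-1839)/(((4*(-12))*(-29008))) = 2390/(((4*(-12))*(-29008))) = 2390/((-48*(-29008))) = 2390/1392384 = 2390*(1/1392384) = 1195/696192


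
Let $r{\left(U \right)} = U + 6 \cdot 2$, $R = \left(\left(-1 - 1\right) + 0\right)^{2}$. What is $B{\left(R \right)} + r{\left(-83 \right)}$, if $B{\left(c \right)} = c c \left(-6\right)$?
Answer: $-167$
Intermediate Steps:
$R = 4$ ($R = \left(\left(-1 - 1\right) + 0\right)^{2} = \left(-2 + 0\right)^{2} = \left(-2\right)^{2} = 4$)
$r{\left(U \right)} = 12 + U$ ($r{\left(U \right)} = U + 12 = 12 + U$)
$B{\left(c \right)} = - 6 c^{2}$ ($B{\left(c \right)} = c^{2} \left(-6\right) = - 6 c^{2}$)
$B{\left(R \right)} + r{\left(-83 \right)} = - 6 \cdot 4^{2} + \left(12 - 83\right) = \left(-6\right) 16 - 71 = -96 - 71 = -167$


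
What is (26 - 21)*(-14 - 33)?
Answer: -235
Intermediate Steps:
(26 - 21)*(-14 - 33) = 5*(-47) = -235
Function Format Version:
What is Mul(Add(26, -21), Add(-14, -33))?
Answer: -235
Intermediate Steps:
Mul(Add(26, -21), Add(-14, -33)) = Mul(5, -47) = -235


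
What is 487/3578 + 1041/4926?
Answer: 510305/1468769 ≈ 0.34744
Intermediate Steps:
487/3578 + 1041/4926 = 487*(1/3578) + 1041*(1/4926) = 487/3578 + 347/1642 = 510305/1468769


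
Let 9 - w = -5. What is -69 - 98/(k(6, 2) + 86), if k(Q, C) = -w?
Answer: -2533/36 ≈ -70.361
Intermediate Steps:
w = 14 (w = 9 - 1*(-5) = 9 + 5 = 14)
k(Q, C) = -14 (k(Q, C) = -1*14 = -14)
-69 - 98/(k(6, 2) + 86) = -69 - 98/(-14 + 86) = -69 - 98/72 = -69 - 98*1/72 = -69 - 49/36 = -2533/36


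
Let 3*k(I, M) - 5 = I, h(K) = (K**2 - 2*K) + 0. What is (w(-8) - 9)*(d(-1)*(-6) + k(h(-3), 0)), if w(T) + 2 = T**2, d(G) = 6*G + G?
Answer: 7738/3 ≈ 2579.3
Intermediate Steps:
d(G) = 7*G
w(T) = -2 + T**2
h(K) = K**2 - 2*K
k(I, M) = 5/3 + I/3
(w(-8) - 9)*(d(-1)*(-6) + k(h(-3), 0)) = ((-2 + (-8)**2) - 9)*((7*(-1))*(-6) + (5/3 + (-3*(-2 - 3))/3)) = ((-2 + 64) - 9)*(-7*(-6) + (5/3 + (-3*(-5))/3)) = (62 - 9)*(42 + (5/3 + (1/3)*15)) = 53*(42 + (5/3 + 5)) = 53*(42 + 20/3) = 53*(146/3) = 7738/3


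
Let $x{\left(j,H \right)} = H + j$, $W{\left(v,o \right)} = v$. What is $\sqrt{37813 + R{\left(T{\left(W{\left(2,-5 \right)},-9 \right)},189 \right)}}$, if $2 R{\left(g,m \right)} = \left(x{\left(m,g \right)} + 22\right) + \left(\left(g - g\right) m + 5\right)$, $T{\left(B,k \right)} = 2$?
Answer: $\sqrt{37922} \approx 194.74$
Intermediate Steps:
$R{\left(g,m \right)} = \frac{27}{2} + \frac{g}{2} + \frac{m}{2}$ ($R{\left(g,m \right)} = \frac{\left(\left(g + m\right) + 22\right) + \left(\left(g - g\right) m + 5\right)}{2} = \frac{\left(22 + g + m\right) + \left(0 m + 5\right)}{2} = \frac{\left(22 + g + m\right) + \left(0 + 5\right)}{2} = \frac{\left(22 + g + m\right) + 5}{2} = \frac{27 + g + m}{2} = \frac{27}{2} + \frac{g}{2} + \frac{m}{2}$)
$\sqrt{37813 + R{\left(T{\left(W{\left(2,-5 \right)},-9 \right)},189 \right)}} = \sqrt{37813 + \left(\frac{27}{2} + \frac{1}{2} \cdot 2 + \frac{1}{2} \cdot 189\right)} = \sqrt{37813 + \left(\frac{27}{2} + 1 + \frac{189}{2}\right)} = \sqrt{37813 + 109} = \sqrt{37922}$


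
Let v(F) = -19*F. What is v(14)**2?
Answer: 70756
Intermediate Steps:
v(14)**2 = (-19*14)**2 = (-266)**2 = 70756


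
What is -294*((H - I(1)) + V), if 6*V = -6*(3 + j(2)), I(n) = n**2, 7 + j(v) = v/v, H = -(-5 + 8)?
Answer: 294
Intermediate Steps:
H = -3 (H = -1*3 = -3)
j(v) = -6 (j(v) = -7 + v/v = -7 + 1 = -6)
V = 3 (V = (-6*(3 - 6))/6 = (-6*(-3))/6 = (1/6)*18 = 3)
-294*((H - I(1)) + V) = -294*((-3 - 1*1**2) + 3) = -294*((-3 - 1*1) + 3) = -294*((-3 - 1) + 3) = -294*(-4 + 3) = -294*(-1) = 294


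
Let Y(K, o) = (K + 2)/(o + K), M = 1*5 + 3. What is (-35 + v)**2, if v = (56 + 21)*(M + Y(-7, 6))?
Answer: 933156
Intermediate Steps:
M = 8 (M = 5 + 3 = 8)
Y(K, o) = (2 + K)/(K + o)
v = 1001 (v = (56 + 21)*(8 + (2 - 7)/(-7 + 6)) = 77*(8 - 5/(-1)) = 77*(8 - 1*(-5)) = 77*(8 + 5) = 77*13 = 1001)
(-35 + v)**2 = (-35 + 1001)**2 = 966**2 = 933156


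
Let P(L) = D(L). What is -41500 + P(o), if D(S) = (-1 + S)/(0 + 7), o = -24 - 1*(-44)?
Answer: -290481/7 ≈ -41497.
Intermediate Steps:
o = 20 (o = -24 + 44 = 20)
D(S) = -1/7 + S/7 (D(S) = (-1 + S)/7 = (-1 + S)*(1/7) = -1/7 + S/7)
P(L) = -1/7 + L/7
-41500 + P(o) = -41500 + (-1/7 + (1/7)*20) = -41500 + (-1/7 + 20/7) = -41500 + 19/7 = -290481/7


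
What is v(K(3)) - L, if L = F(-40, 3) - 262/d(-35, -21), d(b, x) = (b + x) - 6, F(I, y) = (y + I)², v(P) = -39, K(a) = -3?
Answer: -43779/31 ≈ -1412.2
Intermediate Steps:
F(I, y) = (I + y)²
d(b, x) = -6 + b + x
L = 42570/31 (L = (-40 + 3)² - 262/(-6 - 35 - 21) = (-37)² - 262/(-62) = 1369 - 262*(-1)/62 = 1369 - 1*(-131/31) = 1369 + 131/31 = 42570/31 ≈ 1373.2)
v(K(3)) - L = -39 - 1*42570/31 = -39 - 42570/31 = -43779/31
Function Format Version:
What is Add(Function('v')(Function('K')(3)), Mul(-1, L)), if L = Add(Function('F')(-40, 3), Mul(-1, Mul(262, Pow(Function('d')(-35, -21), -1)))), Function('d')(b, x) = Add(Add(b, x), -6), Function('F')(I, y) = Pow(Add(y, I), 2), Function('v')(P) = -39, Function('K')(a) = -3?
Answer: Rational(-43779, 31) ≈ -1412.2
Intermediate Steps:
Function('F')(I, y) = Pow(Add(I, y), 2)
Function('d')(b, x) = Add(-6, b, x)
L = Rational(42570, 31) (L = Add(Pow(Add(-40, 3), 2), Mul(-1, Mul(262, Pow(Add(-6, -35, -21), -1)))) = Add(Pow(-37, 2), Mul(-1, Mul(262, Pow(-62, -1)))) = Add(1369, Mul(-1, Mul(262, Rational(-1, 62)))) = Add(1369, Mul(-1, Rational(-131, 31))) = Add(1369, Rational(131, 31)) = Rational(42570, 31) ≈ 1373.2)
Add(Function('v')(Function('K')(3)), Mul(-1, L)) = Add(-39, Mul(-1, Rational(42570, 31))) = Add(-39, Rational(-42570, 31)) = Rational(-43779, 31)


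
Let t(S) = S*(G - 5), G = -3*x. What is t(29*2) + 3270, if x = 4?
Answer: 2284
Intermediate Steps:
G = -12 (G = -3*4 = -12)
t(S) = -17*S (t(S) = S*(-12 - 5) = S*(-17) = -17*S)
t(29*2) + 3270 = -493*2 + 3270 = -17*58 + 3270 = -986 + 3270 = 2284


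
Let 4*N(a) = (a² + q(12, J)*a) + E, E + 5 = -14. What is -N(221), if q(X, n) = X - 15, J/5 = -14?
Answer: -48159/4 ≈ -12040.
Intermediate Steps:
J = -70 (J = 5*(-14) = -70)
q(X, n) = -15 + X
E = -19 (E = -5 - 14 = -19)
N(a) = -19/4 - 3*a/4 + a²/4 (N(a) = ((a² + (-15 + 12)*a) - 19)/4 = ((a² - 3*a) - 19)/4 = (-19 + a² - 3*a)/4 = -19/4 - 3*a/4 + a²/4)
-N(221) = -(-19/4 - ¾*221 + (¼)*221²) = -(-19/4 - 663/4 + (¼)*48841) = -(-19/4 - 663/4 + 48841/4) = -1*48159/4 = -48159/4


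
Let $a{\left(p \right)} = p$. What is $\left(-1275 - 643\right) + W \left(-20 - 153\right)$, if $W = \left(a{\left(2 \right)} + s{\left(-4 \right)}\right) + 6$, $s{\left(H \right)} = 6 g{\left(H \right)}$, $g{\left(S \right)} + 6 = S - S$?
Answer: $2926$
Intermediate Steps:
$g{\left(S \right)} = -6$ ($g{\left(S \right)} = -6 + \left(S - S\right) = -6 + 0 = -6$)
$s{\left(H \right)} = -36$ ($s{\left(H \right)} = 6 \left(-6\right) = -36$)
$W = -28$ ($W = \left(2 - 36\right) + 6 = -34 + 6 = -28$)
$\left(-1275 - 643\right) + W \left(-20 - 153\right) = \left(-1275 - 643\right) - 28 \left(-20 - 153\right) = -1918 - 28 \left(-20 - 153\right) = -1918 - -4844 = -1918 + 4844 = 2926$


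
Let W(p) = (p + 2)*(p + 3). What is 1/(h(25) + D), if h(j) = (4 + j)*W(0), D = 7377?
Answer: 1/7551 ≈ 0.00013243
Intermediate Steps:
W(p) = (2 + p)*(3 + p)
h(j) = 24 + 6*j (h(j) = (4 + j)*(6 + 0² + 5*0) = (4 + j)*(6 + 0 + 0) = (4 + j)*6 = 24 + 6*j)
1/(h(25) + D) = 1/((24 + 6*25) + 7377) = 1/((24 + 150) + 7377) = 1/(174 + 7377) = 1/7551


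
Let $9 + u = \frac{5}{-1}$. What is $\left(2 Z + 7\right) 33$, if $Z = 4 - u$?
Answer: $1419$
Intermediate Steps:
$u = -14$ ($u = -9 + \frac{5}{-1} = -9 + 5 \left(-1\right) = -9 - 5 = -14$)
$Z = 18$ ($Z = 4 - -14 = 4 + 14 = 18$)
$\left(2 Z + 7\right) 33 = \left(2 \cdot 18 + 7\right) 33 = \left(36 + 7\right) 33 = 43 \cdot 33 = 1419$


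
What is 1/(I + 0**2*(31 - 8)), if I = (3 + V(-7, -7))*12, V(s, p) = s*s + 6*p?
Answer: 1/120 ≈ 0.0083333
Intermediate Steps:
V(s, p) = s**2 + 6*p
I = 120 (I = (3 + ((-7)**2 + 6*(-7)))*12 = (3 + (49 - 42))*12 = (3 + 7)*12 = 10*12 = 120)
1/(I + 0**2*(31 - 8)) = 1/(120 + 0**2*(31 - 8)) = 1/(120 + 0*23) = 1/(120 + 0) = 1/120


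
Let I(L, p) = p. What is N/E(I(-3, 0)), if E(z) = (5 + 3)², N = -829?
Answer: -829/64 ≈ -12.953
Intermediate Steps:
E(z) = 64 (E(z) = 8² = 64)
N/E(I(-3, 0)) = -829/64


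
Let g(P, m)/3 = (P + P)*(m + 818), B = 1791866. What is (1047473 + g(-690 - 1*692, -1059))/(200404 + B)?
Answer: 609169/398454 ≈ 1.5288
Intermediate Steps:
g(P, m) = 6*P*(818 + m) (g(P, m) = 3*((P + P)*(m + 818)) = 3*((2*P)*(818 + m)) = 3*(2*P*(818 + m)) = 6*P*(818 + m))
(1047473 + g(-690 - 1*692, -1059))/(200404 + B) = (1047473 + 6*(-690 - 1*692)*(818 - 1059))/(200404 + 1791866) = (1047473 + 6*(-690 - 692)*(-241))/1992270 = (1047473 + 6*(-1382)*(-241))*(1/1992270) = (1047473 + 1998372)*(1/1992270) = 3045845*(1/1992270) = 609169/398454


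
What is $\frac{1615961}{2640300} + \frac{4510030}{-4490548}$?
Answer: $- \frac{1162820443093}{2964098471100} \approx -0.3923$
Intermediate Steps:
$\frac{1615961}{2640300} + \frac{4510030}{-4490548} = 1615961 \cdot \frac{1}{2640300} + 4510030 \left(- \frac{1}{4490548}\right) = \frac{1615961}{2640300} - \frac{2255015}{2245274} = - \frac{1162820443093}{2964098471100}$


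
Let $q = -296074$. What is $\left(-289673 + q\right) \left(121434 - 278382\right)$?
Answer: $91931820156$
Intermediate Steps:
$\left(-289673 + q\right) \left(121434 - 278382\right) = \left(-289673 - 296074\right) \left(121434 - 278382\right) = \left(-585747\right) \left(-156948\right) = 91931820156$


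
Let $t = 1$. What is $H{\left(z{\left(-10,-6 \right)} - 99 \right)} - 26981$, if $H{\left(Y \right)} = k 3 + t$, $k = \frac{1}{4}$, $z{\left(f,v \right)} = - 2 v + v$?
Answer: $- \frac{107917}{4} \approx -26979.0$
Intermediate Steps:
$z{\left(f,v \right)} = - v$
$k = \frac{1}{4} \approx 0.25$
$H{\left(Y \right)} = \frac{7}{4}$ ($H{\left(Y \right)} = \frac{1}{4} \cdot 3 + 1 = \frac{3}{4} + 1 = \frac{7}{4}$)
$H{\left(z{\left(-10,-6 \right)} - 99 \right)} - 26981 = \frac{7}{4} - 26981 = - \frac{107917}{4}$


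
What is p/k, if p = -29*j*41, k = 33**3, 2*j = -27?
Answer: 1189/2662 ≈ 0.44666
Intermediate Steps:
j = -27/2 (j = (1/2)*(-27) = -27/2 ≈ -13.500)
k = 35937
p = 32103/2 (p = -29*(-27/2)*41 = (783/2)*41 = 32103/2 ≈ 16052.)
p/k = (32103/2)/35937 = (32103/2)*(1/35937) = 1189/2662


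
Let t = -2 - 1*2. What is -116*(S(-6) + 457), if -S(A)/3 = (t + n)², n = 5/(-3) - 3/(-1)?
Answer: -151612/3 ≈ -50537.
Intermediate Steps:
t = -4 (t = -2 - 2 = -4)
n = 4/3 (n = 5*(-⅓) - 3*(-1) = -5/3 + 3 = 4/3 ≈ 1.3333)
S(A) = -64/3 (S(A) = -3*(-4 + 4/3)² = -3*(-8/3)² = -3*64/9 = -64/3)
-116*(S(-6) + 457) = -116*(-64/3 + 457) = -116*1307/3 = -151612/3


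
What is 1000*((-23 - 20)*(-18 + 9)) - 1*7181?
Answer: 379819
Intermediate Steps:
1000*((-23 - 20)*(-18 + 9)) - 1*7181 = 1000*(-43*(-9)) - 7181 = 1000*387 - 7181 = 387000 - 7181 = 379819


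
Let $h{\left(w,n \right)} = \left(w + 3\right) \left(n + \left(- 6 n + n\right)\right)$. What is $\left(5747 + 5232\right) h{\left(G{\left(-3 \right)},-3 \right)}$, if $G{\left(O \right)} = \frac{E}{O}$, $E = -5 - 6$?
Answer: $878320$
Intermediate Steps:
$E = -11$ ($E = -5 - 6 = -11$)
$G{\left(O \right)} = - \frac{11}{O}$
$h{\left(w,n \right)} = - 4 n \left(3 + w\right)$ ($h{\left(w,n \right)} = \left(3 + w\right) \left(n - 5 n\right) = \left(3 + w\right) \left(- 4 n\right) = - 4 n \left(3 + w\right)$)
$\left(5747 + 5232\right) h{\left(G{\left(-3 \right)},-3 \right)} = \left(5747 + 5232\right) \left(\left(-4\right) \left(-3\right) \left(3 - \frac{11}{-3}\right)\right) = 10979 \left(\left(-4\right) \left(-3\right) \left(3 - - \frac{11}{3}\right)\right) = 10979 \left(\left(-4\right) \left(-3\right) \left(3 + \frac{11}{3}\right)\right) = 10979 \left(\left(-4\right) \left(-3\right) \frac{20}{3}\right) = 10979 \cdot 80 = 878320$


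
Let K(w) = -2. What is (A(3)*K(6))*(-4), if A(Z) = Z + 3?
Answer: 48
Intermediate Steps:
A(Z) = 3 + Z
(A(3)*K(6))*(-4) = ((3 + 3)*(-2))*(-4) = (6*(-2))*(-4) = -12*(-4) = 48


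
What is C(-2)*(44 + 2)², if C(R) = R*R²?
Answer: -16928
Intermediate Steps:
C(R) = R³
C(-2)*(44 + 2)² = (-2)³*(44 + 2)² = -8*46² = -8*2116 = -16928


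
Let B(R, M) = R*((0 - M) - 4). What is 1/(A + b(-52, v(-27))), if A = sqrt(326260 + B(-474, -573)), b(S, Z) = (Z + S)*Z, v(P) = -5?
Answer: 285/24671 - sqrt(56554)/24671 ≈ 0.0019127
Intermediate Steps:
B(R, M) = R*(-4 - M) (B(R, M) = R*(-M - 4) = R*(-4 - M))
b(S, Z) = Z*(S + Z) (b(S, Z) = (S + Z)*Z = Z*(S + Z))
A = sqrt(56554) (A = sqrt(326260 - 1*(-474)*(4 - 573)) = sqrt(326260 - 1*(-474)*(-569)) = sqrt(326260 - 269706) = sqrt(56554) ≈ 237.81)
1/(A + b(-52, v(-27))) = 1/(sqrt(56554) - 5*(-52 - 5)) = 1/(sqrt(56554) - 5*(-57)) = 1/(sqrt(56554) + 285) = 1/(285 + sqrt(56554))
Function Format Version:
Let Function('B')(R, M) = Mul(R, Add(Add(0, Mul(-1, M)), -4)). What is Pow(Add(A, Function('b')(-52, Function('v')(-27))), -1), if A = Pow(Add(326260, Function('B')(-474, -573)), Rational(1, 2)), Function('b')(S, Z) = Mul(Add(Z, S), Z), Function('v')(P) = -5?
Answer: Add(Rational(285, 24671), Mul(Rational(-1, 24671), Pow(56554, Rational(1, 2)))) ≈ 0.0019127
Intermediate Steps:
Function('B')(R, M) = Mul(R, Add(-4, Mul(-1, M))) (Function('B')(R, M) = Mul(R, Add(Mul(-1, M), -4)) = Mul(R, Add(-4, Mul(-1, M))))
Function('b')(S, Z) = Mul(Z, Add(S, Z)) (Function('b')(S, Z) = Mul(Add(S, Z), Z) = Mul(Z, Add(S, Z)))
A = Pow(56554, Rational(1, 2)) (A = Pow(Add(326260, Mul(-1, -474, Add(4, -573))), Rational(1, 2)) = Pow(Add(326260, Mul(-1, -474, -569)), Rational(1, 2)) = Pow(Add(326260, -269706), Rational(1, 2)) = Pow(56554, Rational(1, 2)) ≈ 237.81)
Pow(Add(A, Function('b')(-52, Function('v')(-27))), -1) = Pow(Add(Pow(56554, Rational(1, 2)), Mul(-5, Add(-52, -5))), -1) = Pow(Add(Pow(56554, Rational(1, 2)), Mul(-5, -57)), -1) = Pow(Add(Pow(56554, Rational(1, 2)), 285), -1) = Pow(Add(285, Pow(56554, Rational(1, 2))), -1)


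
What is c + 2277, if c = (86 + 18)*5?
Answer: 2797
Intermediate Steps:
c = 520 (c = 104*5 = 520)
c + 2277 = 520 + 2277 = 2797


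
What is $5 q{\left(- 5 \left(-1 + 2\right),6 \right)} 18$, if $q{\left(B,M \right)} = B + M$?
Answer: $90$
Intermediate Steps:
$5 q{\left(- 5 \left(-1 + 2\right),6 \right)} 18 = 5 \left(- 5 \left(-1 + 2\right) + 6\right) 18 = 5 \left(\left(-5\right) 1 + 6\right) 18 = 5 \left(-5 + 6\right) 18 = 5 \cdot 1 \cdot 18 = 5 \cdot 18 = 90$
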